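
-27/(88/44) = -27/2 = -13.50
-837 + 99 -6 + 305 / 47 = -34663 / 47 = -737.51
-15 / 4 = -3.75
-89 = -89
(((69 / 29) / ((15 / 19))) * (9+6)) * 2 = 2622 / 29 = 90.41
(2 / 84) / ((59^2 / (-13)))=-13 / 146202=-0.00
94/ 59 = 1.59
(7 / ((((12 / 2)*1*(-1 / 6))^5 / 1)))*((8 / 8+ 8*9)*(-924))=472164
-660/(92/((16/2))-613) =1.10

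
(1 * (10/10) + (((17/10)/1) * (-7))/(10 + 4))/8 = 3/160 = 0.02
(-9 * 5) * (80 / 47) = -76.60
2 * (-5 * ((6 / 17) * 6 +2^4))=-3080 / 17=-181.18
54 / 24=9 / 4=2.25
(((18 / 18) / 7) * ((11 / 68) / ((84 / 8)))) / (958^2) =11 / 4586984472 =0.00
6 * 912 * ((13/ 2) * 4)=142272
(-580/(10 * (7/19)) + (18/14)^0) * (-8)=8760/7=1251.43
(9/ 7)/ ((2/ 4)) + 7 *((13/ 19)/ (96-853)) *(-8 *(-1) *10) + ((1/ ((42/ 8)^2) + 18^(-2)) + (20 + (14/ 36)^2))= 2541003715/ 114172254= 22.26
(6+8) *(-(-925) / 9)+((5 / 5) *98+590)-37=18809 / 9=2089.89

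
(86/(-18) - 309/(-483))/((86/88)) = -263824/62307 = -4.23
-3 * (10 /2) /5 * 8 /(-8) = 3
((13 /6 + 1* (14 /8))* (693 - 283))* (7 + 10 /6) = 125255 /9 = 13917.22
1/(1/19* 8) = 19/8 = 2.38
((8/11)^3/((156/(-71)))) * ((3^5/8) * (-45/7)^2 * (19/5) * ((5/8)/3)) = -147513150/847847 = -173.99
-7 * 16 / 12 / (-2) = 14 / 3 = 4.67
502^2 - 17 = 251987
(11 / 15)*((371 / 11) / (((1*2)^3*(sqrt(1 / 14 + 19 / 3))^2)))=2597 / 5380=0.48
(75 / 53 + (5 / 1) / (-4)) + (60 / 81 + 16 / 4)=28081 / 5724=4.91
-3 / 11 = -0.27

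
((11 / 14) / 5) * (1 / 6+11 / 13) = 869 / 5460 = 0.16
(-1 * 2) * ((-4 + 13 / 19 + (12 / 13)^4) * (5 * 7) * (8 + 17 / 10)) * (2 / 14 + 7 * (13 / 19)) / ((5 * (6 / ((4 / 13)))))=59617202592 / 670183865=88.96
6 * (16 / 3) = 32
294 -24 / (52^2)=99369 / 338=293.99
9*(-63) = -567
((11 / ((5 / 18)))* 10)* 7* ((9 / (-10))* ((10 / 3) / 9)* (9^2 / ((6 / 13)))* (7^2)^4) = -934831659762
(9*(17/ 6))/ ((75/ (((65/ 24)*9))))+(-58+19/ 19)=-3897/ 80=-48.71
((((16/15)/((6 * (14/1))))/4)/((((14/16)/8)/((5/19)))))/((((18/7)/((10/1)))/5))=1600/10773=0.15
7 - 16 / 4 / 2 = 5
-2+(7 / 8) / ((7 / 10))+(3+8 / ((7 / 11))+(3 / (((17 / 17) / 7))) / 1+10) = 1283 / 28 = 45.82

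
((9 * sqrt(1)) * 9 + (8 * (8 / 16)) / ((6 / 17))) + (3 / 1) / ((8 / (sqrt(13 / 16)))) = 3 * sqrt(13) / 32 + 277 / 3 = 92.67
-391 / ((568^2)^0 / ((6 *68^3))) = -737657472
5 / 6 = 0.83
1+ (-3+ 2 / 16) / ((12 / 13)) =-203 / 96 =-2.11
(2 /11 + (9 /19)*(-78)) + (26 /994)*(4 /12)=-36.76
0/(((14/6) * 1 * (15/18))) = 0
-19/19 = -1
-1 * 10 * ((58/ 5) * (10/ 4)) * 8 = -2320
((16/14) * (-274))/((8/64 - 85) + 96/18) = 52608/13363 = 3.94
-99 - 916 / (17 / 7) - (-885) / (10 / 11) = 16909 / 34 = 497.32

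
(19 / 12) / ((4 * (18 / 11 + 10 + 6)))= 209 / 9312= 0.02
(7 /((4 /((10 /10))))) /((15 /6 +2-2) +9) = 7 /46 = 0.15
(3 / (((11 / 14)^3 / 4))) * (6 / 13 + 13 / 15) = 2842784 / 86515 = 32.86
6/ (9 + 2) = 6/ 11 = 0.55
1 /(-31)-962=-962.03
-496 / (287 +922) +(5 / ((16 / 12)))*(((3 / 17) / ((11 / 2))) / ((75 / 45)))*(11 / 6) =-737 / 2652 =-0.28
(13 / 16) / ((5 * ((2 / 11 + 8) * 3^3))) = 143 / 194400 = 0.00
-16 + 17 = 1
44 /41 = 1.07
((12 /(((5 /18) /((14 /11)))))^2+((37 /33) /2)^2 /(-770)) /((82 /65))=16074824207 /6708240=2396.28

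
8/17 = 0.47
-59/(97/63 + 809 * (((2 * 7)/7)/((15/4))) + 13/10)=-37170/273613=-0.14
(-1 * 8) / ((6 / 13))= -17.33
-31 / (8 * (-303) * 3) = 31 / 7272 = 0.00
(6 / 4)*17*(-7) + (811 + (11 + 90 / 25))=6471 / 10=647.10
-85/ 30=-17/ 6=-2.83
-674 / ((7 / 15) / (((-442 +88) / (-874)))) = -1789470 / 3059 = -584.99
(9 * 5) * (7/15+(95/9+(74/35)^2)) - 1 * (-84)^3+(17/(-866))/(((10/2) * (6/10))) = 377705767667/636510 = 593401.15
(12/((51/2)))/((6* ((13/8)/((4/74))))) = 64/24531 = 0.00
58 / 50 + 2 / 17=543 / 425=1.28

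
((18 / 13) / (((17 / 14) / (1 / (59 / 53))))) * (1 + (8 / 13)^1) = 280476 / 169507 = 1.65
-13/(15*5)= -13/75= -0.17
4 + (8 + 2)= 14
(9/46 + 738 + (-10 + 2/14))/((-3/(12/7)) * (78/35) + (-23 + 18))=-1172625/14329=-81.84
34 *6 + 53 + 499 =756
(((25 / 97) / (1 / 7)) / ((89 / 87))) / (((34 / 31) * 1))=471975 / 293522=1.61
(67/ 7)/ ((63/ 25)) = 1675/ 441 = 3.80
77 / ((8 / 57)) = 4389 / 8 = 548.62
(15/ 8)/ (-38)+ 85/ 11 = 25675/ 3344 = 7.68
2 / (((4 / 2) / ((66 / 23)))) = 2.87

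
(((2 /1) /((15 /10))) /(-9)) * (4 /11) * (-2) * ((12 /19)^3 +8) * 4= 7244800 /2037123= 3.56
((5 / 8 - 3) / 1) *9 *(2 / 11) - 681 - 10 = -30575 / 44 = -694.89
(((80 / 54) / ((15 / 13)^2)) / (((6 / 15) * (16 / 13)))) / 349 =2197 / 339228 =0.01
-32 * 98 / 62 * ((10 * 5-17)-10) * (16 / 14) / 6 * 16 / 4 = -82432 / 93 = -886.37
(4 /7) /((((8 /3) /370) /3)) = 1665 /7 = 237.86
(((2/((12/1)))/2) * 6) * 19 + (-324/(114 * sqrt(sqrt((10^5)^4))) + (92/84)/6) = 579498299/59850000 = 9.68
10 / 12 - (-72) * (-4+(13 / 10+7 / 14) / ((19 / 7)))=-136469 / 570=-239.42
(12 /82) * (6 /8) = 9 /82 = 0.11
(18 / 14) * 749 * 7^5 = 16185141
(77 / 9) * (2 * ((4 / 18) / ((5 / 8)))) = 2464 / 405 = 6.08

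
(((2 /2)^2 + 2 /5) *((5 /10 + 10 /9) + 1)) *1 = 329 /90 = 3.66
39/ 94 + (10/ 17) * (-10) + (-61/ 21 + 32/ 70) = -1328071/ 167790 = -7.92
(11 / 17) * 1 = 11 / 17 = 0.65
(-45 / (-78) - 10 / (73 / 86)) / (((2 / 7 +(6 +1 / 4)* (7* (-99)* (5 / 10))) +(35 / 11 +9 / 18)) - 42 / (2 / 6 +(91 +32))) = 1211679700 / 233815847057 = 0.01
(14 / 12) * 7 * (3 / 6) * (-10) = -245 / 6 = -40.83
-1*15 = -15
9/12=3/4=0.75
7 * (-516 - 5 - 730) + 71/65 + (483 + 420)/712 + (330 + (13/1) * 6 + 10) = -385819673/46280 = -8336.64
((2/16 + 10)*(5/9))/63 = 5/56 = 0.09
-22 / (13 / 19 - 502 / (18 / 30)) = 1254 / 47651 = 0.03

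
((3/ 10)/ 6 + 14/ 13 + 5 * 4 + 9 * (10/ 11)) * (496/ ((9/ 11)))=3464684/ 195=17767.61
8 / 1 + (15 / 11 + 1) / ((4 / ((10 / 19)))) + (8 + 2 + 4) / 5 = 11611 / 1045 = 11.11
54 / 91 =0.59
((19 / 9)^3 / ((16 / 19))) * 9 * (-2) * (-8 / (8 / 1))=130321 / 648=201.11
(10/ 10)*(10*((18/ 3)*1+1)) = 70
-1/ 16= -0.06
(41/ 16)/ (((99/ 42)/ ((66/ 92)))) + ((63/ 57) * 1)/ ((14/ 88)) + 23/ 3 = 322903/ 20976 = 15.39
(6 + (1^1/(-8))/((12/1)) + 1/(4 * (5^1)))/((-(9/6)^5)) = -2899/3645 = -0.80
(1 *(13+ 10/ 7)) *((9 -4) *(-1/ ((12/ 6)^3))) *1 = -9.02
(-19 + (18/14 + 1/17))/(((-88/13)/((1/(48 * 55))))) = 2483/2513280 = 0.00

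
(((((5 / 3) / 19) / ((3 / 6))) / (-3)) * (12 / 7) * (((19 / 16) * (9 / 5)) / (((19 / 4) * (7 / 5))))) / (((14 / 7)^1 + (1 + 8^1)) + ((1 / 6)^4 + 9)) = -38880 / 24132451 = -0.00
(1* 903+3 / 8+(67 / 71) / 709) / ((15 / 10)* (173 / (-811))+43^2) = 295042196579 / 603777846004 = 0.49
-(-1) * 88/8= 11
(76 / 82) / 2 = 0.46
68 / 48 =17 / 12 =1.42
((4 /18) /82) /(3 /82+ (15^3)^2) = 2 /8406281277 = 0.00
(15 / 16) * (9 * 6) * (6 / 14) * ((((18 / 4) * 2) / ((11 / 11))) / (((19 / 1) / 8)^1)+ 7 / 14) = 198045 / 2128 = 93.07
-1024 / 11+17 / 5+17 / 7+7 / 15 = -100249 / 1155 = -86.80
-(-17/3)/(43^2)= 17/5547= 0.00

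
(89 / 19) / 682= 89 / 12958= 0.01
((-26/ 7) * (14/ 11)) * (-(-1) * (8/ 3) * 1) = -416/ 33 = -12.61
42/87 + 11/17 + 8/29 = 693/493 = 1.41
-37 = -37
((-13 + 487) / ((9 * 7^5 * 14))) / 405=79 / 142943535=0.00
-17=-17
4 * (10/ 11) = 40/ 11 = 3.64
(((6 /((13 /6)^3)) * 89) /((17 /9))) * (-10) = -10380960 /37349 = -277.94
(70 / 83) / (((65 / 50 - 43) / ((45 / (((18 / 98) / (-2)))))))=9.91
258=258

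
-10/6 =-5/3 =-1.67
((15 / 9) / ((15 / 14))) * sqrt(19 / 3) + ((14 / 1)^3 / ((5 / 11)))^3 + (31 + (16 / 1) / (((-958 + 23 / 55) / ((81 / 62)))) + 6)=14 * sqrt(57) / 27 + 44898377944040658333 / 204084625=219998826196.92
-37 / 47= -0.79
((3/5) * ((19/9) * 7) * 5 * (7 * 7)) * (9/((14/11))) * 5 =76807.50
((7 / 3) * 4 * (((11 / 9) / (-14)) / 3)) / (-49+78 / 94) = 0.01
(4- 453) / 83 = -449 / 83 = -5.41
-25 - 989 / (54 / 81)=-3017 / 2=-1508.50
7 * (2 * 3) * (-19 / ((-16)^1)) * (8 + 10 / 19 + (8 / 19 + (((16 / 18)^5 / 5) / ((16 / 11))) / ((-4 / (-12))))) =60055037 / 131220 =457.67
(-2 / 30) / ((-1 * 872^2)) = 1 / 11405760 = 0.00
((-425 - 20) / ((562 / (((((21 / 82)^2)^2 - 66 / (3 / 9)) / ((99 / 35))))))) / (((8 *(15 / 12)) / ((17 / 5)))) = 10534298571433 / 559003344064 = 18.84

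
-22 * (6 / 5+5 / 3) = -63.07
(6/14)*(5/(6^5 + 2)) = 0.00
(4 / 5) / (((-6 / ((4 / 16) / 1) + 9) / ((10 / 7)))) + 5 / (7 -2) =0.92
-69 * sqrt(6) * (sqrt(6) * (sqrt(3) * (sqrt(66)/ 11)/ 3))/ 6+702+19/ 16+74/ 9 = 102443/ 144-69 * sqrt(22)/ 11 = 681.99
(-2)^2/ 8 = 1/ 2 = 0.50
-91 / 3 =-30.33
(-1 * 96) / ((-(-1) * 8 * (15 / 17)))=-68 / 5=-13.60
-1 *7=-7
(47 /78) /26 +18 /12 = 3089 /2028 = 1.52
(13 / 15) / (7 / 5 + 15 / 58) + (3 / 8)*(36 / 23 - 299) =-2267381 / 20424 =-111.02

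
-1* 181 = -181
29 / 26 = 1.12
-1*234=-234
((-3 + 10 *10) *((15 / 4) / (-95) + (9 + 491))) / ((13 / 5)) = 18428545 / 988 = 18652.37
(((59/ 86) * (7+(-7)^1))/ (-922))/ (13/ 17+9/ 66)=0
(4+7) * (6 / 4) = 33 / 2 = 16.50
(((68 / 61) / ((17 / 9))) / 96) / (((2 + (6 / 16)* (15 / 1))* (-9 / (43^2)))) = -1849 / 11163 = -0.17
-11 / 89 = -0.12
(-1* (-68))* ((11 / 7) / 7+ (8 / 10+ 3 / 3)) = 33728 / 245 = 137.67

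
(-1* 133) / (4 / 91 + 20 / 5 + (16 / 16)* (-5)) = 12103 / 87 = 139.11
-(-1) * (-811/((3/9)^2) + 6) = -7293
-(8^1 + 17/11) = -105/11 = -9.55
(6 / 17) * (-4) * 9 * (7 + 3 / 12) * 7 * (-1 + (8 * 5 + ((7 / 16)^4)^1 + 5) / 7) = -1951838127 / 557056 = -3503.85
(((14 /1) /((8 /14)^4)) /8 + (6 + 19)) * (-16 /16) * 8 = -42407 /128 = -331.30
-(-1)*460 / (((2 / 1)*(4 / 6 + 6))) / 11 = 69 / 22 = 3.14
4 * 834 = 3336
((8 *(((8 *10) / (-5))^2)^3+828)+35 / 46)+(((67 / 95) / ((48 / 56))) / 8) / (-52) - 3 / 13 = 731995794850813 / 5453760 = 134218556.53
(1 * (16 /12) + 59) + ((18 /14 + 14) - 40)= 748 /21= 35.62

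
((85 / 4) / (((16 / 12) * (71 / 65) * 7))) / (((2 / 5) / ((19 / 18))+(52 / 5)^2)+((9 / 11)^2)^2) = 115270423125 / 6027201470192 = 0.02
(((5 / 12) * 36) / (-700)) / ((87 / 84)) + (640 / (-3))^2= 59391973 / 1305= 45511.09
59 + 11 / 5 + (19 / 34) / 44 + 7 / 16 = 922287 / 14960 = 61.65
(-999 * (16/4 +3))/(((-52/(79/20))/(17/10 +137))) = 73677.31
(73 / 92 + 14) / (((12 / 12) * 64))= 1361 / 5888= 0.23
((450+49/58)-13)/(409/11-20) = 93115/3654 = 25.48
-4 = -4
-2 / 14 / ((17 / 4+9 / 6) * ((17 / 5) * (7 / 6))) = -120 / 19159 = -0.01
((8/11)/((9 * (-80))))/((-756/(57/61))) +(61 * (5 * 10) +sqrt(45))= 3 * sqrt(5) +46415754019/15218280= 3056.71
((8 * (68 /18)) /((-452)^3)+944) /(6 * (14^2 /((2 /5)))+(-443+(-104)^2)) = 49035411631 /691534359396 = 0.07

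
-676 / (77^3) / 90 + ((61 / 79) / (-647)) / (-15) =13253869 / 210012941061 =0.00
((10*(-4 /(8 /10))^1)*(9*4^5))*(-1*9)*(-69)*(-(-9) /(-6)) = 429235200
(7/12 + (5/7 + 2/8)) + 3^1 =191/42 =4.55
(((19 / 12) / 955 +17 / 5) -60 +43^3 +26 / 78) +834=920063063 / 11460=80284.73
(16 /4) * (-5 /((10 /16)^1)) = -32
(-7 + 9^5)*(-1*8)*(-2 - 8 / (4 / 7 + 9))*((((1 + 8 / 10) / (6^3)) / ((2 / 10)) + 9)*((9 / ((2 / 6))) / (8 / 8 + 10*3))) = 706732740 / 67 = 10548249.85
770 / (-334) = -385 / 167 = -2.31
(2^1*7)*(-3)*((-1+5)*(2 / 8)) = -42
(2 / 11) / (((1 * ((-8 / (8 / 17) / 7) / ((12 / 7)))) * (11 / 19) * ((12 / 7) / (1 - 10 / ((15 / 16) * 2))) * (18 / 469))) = 810901 / 55539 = 14.60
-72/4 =-18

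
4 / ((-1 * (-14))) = 2 / 7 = 0.29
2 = 2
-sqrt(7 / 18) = -sqrt(14) / 6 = -0.62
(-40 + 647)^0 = 1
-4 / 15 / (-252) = 1 / 945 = 0.00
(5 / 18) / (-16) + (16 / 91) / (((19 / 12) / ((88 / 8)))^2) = 80125537 / 9461088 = 8.47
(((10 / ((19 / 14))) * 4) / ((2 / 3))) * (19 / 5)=168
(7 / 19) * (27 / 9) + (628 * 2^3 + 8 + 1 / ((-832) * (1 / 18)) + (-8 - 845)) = 33039381 / 7904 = 4180.08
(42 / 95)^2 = 1764 / 9025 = 0.20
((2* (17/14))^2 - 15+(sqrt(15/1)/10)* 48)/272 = -223/6664+3* sqrt(15)/170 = 0.03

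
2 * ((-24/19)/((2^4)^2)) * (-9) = 27/304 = 0.09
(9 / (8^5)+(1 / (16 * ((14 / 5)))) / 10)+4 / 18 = 463927 / 2064384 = 0.22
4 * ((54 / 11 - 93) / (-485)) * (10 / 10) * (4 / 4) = 3876 / 5335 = 0.73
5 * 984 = 4920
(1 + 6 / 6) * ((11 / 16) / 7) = 11 / 56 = 0.20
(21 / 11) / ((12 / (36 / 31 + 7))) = 161 / 124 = 1.30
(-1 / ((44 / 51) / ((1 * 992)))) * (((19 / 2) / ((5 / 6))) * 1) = -720936 / 55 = -13107.93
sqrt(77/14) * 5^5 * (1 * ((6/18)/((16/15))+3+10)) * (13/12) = 2884375 * sqrt(22)/128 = 105694.67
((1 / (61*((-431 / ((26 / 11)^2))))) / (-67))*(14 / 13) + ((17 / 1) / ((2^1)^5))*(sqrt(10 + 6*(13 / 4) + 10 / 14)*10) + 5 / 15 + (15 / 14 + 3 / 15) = 71828716049 / 44759638770 + 255*sqrt(658) / 224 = 30.81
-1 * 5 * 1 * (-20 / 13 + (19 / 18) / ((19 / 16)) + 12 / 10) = -322 / 117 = -2.75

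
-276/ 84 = -3.29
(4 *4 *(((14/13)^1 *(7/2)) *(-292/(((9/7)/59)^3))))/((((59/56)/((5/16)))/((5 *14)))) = -334836771774400/9477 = -35331515434.67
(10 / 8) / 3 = 5 / 12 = 0.42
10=10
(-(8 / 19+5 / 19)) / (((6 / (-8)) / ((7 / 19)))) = 364 / 1083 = 0.34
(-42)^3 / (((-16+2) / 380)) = 2010960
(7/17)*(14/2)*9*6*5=13230/17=778.24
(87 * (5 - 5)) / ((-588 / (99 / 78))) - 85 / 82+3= 161 / 82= 1.96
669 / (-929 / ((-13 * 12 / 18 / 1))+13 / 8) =69576 / 11317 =6.15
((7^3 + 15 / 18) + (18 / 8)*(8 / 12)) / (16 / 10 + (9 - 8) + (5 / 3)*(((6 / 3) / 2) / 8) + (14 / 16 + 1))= 20720 / 281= 73.74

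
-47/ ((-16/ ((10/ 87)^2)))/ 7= 1175/ 211932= 0.01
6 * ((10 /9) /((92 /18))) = 30 /23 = 1.30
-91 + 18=-73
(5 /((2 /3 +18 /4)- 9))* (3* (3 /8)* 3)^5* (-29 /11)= 6241774545 /4145152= 1505.80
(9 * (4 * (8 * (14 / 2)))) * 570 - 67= 1149053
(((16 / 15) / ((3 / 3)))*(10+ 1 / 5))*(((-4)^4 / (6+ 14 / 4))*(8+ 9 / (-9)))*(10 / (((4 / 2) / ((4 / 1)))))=3899392 / 95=41046.23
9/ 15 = 3/ 5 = 0.60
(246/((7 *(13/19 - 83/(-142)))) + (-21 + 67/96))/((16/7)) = 5671993/1752576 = 3.24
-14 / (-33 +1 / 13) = 91 / 214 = 0.43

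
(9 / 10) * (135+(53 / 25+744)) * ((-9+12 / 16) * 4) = -3271158 / 125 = -26169.26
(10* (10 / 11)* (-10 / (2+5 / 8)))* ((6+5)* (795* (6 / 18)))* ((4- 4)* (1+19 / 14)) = 0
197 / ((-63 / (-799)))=157403 / 63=2498.46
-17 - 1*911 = -928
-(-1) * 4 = 4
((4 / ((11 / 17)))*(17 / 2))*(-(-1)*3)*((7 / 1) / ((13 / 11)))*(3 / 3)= 12138 / 13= 933.69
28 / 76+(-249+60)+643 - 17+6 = 8424 / 19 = 443.37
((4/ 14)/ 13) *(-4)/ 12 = -2/ 273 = -0.01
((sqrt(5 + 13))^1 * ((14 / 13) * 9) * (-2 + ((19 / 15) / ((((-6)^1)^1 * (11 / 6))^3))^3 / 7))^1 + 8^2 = 64 - 222826056813218 * sqrt(2) / 3831664997875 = -18.24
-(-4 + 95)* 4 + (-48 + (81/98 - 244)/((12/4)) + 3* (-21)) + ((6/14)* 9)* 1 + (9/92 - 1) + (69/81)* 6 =-22233121/40572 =-547.99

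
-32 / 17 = -1.88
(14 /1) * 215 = 3010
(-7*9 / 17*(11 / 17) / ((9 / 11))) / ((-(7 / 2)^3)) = 968 / 14161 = 0.07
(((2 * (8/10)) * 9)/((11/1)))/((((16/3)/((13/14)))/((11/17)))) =351/2380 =0.15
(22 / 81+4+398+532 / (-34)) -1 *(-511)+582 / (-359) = 442932997 / 494343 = 896.00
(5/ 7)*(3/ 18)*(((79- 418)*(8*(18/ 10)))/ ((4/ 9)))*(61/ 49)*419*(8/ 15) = -623844072/ 1715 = -363757.48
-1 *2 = -2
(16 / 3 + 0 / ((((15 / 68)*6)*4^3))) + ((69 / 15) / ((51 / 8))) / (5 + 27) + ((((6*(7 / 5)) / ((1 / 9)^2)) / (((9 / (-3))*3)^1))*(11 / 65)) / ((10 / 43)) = -5487171 / 110500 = -49.66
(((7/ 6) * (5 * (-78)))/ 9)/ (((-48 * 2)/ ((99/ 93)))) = 5005/ 8928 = 0.56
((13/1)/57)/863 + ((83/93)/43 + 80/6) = 875666320/65571603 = 13.35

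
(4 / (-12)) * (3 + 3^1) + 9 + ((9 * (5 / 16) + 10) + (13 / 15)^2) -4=59629 / 3600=16.56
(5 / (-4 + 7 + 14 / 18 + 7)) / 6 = 15 / 194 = 0.08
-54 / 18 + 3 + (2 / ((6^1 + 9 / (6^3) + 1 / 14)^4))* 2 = 3186376704 / 1112453263441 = 0.00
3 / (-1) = -3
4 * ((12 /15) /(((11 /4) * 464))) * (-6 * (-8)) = 192 /1595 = 0.12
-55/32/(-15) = 11/96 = 0.11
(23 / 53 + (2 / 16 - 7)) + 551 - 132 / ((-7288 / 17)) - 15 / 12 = 209979625 / 386264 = 543.62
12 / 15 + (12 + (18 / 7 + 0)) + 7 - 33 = -372 / 35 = -10.63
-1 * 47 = -47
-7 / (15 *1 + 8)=-7 / 23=-0.30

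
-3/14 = -0.21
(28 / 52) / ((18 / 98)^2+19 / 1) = 16807 / 594100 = 0.03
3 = 3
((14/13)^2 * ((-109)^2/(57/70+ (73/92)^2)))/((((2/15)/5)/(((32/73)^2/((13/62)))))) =1642387685793792000/5007888224807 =327960.13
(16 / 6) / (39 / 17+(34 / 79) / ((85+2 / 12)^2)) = 2805484024 / 2413603827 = 1.16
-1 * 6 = -6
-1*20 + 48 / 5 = -52 / 5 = -10.40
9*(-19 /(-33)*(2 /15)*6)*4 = 16.58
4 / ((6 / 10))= 20 / 3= 6.67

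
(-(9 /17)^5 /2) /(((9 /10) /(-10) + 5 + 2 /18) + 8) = -26572050 /16639304183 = -0.00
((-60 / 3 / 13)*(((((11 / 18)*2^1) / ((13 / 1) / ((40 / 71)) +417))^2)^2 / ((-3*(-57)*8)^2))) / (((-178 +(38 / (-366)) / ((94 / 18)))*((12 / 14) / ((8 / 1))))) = 940256732800000 / 366665308525581397022783262378897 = 0.00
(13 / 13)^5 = 1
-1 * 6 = -6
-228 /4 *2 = -114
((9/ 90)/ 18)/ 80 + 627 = 9028801/ 14400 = 627.00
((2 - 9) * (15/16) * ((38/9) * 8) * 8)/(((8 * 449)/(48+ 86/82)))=-1337315/55227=-24.21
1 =1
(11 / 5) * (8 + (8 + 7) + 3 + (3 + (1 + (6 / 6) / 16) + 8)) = 6699 / 80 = 83.74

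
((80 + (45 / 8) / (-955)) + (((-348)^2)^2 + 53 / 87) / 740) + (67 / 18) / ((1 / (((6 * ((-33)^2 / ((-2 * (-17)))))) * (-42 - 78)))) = 1650042801004739 / 83616744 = 19733401.73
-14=-14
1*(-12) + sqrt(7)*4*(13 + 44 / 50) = -12 + 1388*sqrt(7) / 25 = 134.89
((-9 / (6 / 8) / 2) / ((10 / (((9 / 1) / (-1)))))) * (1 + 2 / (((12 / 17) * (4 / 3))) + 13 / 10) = 4779 / 200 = 23.90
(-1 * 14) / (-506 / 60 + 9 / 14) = 1.80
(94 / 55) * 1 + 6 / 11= 124 / 55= 2.25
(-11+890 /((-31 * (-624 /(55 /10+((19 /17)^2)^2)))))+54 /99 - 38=-65796759889 /1367071728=-48.13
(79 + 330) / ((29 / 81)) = 33129 / 29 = 1142.38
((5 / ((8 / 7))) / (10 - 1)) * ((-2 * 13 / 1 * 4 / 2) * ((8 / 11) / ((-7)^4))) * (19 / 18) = -2470 / 305613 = -0.01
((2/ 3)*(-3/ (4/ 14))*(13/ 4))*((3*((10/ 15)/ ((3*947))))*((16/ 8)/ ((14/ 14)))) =-91/ 2841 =-0.03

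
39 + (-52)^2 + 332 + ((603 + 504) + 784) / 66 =204841 / 66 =3103.65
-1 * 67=-67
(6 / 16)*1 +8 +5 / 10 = 71 / 8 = 8.88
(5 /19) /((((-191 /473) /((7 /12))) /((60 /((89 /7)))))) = -579425 /322981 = -1.79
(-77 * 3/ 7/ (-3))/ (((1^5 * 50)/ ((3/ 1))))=33/ 50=0.66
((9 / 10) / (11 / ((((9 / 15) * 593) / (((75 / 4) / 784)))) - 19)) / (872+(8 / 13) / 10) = -27197352 / 500688879227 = -0.00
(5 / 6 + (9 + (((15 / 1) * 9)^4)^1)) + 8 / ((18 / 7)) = 5978711483 / 18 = 332150637.94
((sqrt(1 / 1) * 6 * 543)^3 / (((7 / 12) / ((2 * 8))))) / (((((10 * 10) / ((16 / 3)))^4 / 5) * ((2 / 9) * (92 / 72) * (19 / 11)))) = 18697654008152064 / 238984375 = 78237976.89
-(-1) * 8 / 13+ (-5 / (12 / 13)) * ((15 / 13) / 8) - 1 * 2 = -901 / 416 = -2.17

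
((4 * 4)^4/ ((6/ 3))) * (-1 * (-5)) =163840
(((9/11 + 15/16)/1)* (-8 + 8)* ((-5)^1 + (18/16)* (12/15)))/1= 0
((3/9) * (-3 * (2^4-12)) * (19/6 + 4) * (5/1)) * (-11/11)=430/3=143.33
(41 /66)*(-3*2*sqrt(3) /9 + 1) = -0.10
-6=-6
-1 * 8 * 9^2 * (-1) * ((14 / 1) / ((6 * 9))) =168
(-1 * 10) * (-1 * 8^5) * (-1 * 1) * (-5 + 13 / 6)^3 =7453202.96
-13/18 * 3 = -13/6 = -2.17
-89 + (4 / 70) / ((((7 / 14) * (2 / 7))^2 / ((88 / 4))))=-137 / 5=-27.40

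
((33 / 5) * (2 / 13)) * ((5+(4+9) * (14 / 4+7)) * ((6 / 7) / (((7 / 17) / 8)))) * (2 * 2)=30482496 / 3185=9570.64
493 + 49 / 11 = 5472 / 11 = 497.45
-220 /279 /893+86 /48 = 3569347 /1993176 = 1.79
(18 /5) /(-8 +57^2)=18 /16205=0.00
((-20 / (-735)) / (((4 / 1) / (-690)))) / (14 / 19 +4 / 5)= -10925 / 3577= -3.05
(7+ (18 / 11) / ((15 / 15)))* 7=665 / 11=60.45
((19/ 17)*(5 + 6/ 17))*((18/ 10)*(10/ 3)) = 10374/ 289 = 35.90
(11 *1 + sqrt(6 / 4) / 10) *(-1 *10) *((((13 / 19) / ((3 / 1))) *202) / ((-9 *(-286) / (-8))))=404 *sqrt(6) / 5643 + 8080 / 513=15.93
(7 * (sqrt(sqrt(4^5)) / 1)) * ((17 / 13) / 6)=8.63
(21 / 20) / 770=3 / 2200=0.00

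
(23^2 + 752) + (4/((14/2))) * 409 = 10603/7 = 1514.71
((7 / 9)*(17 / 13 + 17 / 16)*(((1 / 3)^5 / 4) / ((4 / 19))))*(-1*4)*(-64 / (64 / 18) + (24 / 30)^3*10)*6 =10556609 / 3790800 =2.78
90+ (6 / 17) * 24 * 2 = 1818 / 17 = 106.94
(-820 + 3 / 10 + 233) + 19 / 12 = -35107 / 60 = -585.12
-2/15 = -0.13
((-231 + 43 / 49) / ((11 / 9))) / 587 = -101484 / 316393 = -0.32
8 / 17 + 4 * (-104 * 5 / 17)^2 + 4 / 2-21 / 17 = 1081957 / 289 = 3743.80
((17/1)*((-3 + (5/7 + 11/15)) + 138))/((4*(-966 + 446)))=-243559/218400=-1.12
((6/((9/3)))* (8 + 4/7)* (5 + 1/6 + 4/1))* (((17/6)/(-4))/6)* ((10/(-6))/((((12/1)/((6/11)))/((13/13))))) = 2125/1512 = 1.41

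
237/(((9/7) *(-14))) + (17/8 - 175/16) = -21.98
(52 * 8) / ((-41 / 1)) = -416 / 41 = -10.15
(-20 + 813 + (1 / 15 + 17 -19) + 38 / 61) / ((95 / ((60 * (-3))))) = -8692752 / 5795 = -1500.04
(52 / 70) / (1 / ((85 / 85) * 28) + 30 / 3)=104 / 1405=0.07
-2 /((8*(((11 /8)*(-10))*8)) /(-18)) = -9 /220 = -0.04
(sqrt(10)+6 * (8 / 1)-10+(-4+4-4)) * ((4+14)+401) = 419 * sqrt(10)+14246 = 15570.99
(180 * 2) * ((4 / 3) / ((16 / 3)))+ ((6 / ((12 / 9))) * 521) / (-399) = 84.12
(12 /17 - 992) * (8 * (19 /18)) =-1280752 /153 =-8370.93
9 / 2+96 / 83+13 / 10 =2887 / 415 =6.96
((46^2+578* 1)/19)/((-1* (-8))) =1347/76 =17.72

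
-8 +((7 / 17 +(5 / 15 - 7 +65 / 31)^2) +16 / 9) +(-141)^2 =19896.07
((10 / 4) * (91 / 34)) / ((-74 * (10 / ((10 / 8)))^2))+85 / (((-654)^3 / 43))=-16056566945 / 11260660483584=-0.00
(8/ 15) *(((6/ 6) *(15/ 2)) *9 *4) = 144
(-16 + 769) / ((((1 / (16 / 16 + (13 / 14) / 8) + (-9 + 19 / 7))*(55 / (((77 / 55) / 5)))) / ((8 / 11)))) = -24598 / 47553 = -0.52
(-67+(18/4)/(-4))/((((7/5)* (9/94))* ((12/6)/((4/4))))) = -254.12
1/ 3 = 0.33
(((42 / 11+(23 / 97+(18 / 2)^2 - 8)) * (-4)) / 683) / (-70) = 164436 / 25506635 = 0.01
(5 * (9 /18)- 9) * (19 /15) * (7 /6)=-1729 /180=-9.61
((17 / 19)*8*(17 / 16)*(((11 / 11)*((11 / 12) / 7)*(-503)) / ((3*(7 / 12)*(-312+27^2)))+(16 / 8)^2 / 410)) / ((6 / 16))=-1169487052 / 716278815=-1.63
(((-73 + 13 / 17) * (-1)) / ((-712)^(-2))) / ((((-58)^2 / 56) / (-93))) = -810530456064 / 14297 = -56692344.97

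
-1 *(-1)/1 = 1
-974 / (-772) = 487 / 386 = 1.26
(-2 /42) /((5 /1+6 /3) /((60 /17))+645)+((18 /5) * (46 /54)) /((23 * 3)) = 0.04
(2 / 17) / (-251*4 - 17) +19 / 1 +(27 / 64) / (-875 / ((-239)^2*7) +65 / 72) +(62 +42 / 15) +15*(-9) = -50.73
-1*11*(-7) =77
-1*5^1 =-5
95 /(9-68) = -1.61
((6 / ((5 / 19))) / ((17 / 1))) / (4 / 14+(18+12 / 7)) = 57 / 850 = 0.07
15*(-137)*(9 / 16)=-18495 / 16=-1155.94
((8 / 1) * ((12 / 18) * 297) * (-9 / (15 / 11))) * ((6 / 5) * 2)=-627264 / 25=-25090.56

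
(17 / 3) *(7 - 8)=-17 / 3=-5.67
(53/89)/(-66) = -53/5874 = -0.01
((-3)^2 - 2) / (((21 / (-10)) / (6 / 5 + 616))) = -6172 / 3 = -2057.33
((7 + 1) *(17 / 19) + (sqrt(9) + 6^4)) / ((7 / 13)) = 322621 / 133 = 2425.72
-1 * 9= -9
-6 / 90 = -1 / 15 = -0.07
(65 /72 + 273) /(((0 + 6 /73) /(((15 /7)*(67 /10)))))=96455411 /2016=47844.95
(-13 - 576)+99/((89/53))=-47174/89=-530.04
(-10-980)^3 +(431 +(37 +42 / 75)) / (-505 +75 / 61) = -372716103732277 / 384125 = -970299000.93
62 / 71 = 0.87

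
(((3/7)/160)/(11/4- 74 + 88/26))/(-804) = 13/264816160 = 0.00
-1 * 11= -11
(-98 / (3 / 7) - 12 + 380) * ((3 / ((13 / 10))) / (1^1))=4180 / 13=321.54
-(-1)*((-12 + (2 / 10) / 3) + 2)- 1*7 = -254 / 15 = -16.93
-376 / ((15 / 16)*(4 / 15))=-1504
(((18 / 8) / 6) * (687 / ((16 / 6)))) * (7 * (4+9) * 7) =3938571 / 64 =61540.17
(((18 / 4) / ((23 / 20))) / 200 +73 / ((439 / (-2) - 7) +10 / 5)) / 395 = -63119 / 81583300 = -0.00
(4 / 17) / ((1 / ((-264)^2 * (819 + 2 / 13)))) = 2968770816 / 221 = 13433352.11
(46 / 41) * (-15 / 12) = -115 / 82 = -1.40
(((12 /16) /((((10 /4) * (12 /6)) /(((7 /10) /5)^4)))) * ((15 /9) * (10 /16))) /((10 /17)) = 40817 /400000000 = 0.00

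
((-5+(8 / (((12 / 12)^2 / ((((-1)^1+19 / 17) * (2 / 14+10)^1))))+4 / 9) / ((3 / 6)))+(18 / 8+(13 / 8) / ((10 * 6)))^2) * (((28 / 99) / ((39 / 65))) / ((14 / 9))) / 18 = 16755007 / 49351680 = 0.34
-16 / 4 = -4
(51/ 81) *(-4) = -68/ 27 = -2.52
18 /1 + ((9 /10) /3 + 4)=223 /10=22.30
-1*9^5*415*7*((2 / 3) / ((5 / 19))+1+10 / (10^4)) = -606270156.34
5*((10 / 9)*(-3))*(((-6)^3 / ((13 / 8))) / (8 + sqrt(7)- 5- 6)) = -43200 / 13- 14400*sqrt(7) / 13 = -6253.76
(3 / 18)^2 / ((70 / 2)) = 1 / 1260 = 0.00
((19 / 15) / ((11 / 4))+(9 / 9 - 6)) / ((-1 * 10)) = 749 / 1650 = 0.45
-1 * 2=-2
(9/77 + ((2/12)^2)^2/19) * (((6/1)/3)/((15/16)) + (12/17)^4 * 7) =67200025546/148462335945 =0.45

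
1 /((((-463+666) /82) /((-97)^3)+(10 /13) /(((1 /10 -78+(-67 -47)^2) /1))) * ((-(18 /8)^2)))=-2010902584426528 /578583805221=-3475.56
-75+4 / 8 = -149 / 2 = -74.50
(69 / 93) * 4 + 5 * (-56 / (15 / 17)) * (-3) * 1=29604 / 31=954.97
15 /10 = 3 /2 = 1.50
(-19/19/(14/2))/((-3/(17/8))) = 17/168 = 0.10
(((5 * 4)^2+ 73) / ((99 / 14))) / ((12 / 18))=301 / 3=100.33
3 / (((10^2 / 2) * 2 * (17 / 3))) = 9 / 1700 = 0.01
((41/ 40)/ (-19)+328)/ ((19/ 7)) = 1744673/ 14440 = 120.82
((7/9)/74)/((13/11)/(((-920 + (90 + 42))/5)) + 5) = 0.00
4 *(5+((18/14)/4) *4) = 176/7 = 25.14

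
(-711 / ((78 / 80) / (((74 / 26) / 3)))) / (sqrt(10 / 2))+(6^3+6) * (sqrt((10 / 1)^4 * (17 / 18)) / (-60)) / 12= -23384 * sqrt(5) / 169 - 185 * sqrt(34) / 36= -339.36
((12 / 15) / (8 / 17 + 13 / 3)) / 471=68 / 192325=0.00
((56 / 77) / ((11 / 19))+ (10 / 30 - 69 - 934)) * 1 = -363512 / 363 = -1001.41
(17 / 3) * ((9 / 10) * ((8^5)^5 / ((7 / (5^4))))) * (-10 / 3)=-401401151043919843164160000 / 7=-57343021577702834737737140.00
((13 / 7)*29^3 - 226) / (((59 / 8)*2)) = 1261900 / 413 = 3055.45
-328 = -328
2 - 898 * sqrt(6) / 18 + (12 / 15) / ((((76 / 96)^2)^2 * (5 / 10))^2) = 1931040657226 / 84917815205 - 449 * sqrt(6) / 9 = -99.46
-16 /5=-3.20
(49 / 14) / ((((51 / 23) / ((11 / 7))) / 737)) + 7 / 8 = 746201 / 408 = 1828.92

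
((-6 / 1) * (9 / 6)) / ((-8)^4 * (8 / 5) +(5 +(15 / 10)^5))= -0.00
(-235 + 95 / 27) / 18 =-3125 / 243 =-12.86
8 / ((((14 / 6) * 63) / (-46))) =-2.50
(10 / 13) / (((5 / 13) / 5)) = 10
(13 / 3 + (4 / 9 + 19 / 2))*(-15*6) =-1285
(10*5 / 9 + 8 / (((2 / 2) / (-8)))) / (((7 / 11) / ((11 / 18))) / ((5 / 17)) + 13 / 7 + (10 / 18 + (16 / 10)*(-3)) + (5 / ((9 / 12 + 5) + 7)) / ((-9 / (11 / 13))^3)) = -10108679215635 / 199402642589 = -50.69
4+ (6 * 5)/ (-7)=-2/ 7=-0.29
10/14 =5/7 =0.71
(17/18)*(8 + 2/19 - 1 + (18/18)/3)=3604/513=7.03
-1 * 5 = -5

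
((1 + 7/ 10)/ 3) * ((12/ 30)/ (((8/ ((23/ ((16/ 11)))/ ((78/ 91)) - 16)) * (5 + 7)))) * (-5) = -0.03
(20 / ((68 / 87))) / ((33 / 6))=870 / 187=4.65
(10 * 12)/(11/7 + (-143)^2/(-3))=-252/14311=-0.02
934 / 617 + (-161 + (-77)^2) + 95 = 3618405 / 617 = 5864.51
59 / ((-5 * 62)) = -59 / 310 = -0.19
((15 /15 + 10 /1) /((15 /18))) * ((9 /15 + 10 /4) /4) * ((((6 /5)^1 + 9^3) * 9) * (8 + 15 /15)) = 302532813 /500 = 605065.63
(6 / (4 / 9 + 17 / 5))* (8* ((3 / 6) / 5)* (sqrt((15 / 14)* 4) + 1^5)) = 216 / 173 + 216* sqrt(210) / 1211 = 3.83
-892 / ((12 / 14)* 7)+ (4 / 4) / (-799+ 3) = -355019 / 2388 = -148.67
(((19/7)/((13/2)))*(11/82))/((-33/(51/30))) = -323/111930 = -0.00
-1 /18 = -0.06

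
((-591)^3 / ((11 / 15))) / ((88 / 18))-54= -27867410721 / 484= -57577294.88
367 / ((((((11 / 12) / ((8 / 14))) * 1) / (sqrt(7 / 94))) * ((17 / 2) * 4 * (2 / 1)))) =2202 * sqrt(658) / 61523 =0.92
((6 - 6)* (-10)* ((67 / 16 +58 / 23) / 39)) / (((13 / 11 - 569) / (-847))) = 0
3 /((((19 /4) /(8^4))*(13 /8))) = 1591.97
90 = 90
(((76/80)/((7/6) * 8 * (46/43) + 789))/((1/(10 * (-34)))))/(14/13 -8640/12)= 541671/963282874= 0.00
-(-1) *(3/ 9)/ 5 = 1/ 15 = 0.07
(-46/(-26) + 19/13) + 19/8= 5.61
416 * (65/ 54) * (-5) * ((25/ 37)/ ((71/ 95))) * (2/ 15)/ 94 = -32110000/ 10000989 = -3.21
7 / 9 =0.78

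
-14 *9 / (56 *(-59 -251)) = 9 / 1240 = 0.01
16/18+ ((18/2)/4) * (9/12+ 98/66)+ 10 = 25213/1584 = 15.92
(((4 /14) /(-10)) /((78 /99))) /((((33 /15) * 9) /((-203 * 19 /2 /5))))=551 /780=0.71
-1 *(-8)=8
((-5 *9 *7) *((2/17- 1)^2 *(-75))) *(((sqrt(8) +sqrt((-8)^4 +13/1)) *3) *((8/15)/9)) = 1890000 *sqrt(2)/289 +945000 *sqrt(4109)/289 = 218853.86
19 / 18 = 1.06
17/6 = 2.83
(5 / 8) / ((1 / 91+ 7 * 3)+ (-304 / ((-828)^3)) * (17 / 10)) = 20178665325 / 678357974033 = 0.03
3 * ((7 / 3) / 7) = 1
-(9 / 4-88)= 343 / 4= 85.75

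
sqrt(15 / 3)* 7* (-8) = -56* sqrt(5) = -125.22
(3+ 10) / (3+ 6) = 13 / 9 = 1.44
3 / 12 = 1 / 4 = 0.25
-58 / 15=-3.87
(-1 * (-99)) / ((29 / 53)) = 5247 / 29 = 180.93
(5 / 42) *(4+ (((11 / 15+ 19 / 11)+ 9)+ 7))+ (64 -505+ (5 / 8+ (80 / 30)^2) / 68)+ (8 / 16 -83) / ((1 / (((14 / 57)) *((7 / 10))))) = -360049757 / 795872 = -452.40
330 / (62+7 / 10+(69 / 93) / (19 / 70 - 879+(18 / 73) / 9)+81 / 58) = 3330241643025 / 646830890366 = 5.15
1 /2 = 0.50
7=7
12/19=0.63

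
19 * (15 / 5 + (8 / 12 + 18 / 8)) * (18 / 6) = 1349 / 4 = 337.25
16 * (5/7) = 80/7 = 11.43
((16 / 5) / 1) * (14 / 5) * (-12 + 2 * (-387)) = -176064 / 25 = -7042.56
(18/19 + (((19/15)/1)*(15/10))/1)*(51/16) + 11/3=116213/9120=12.74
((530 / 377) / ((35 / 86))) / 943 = 9116 / 2488577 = 0.00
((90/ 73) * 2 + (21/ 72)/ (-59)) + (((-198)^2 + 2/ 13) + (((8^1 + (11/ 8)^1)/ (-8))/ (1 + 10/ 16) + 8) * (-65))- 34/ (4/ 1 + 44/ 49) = 86733525939/ 2239640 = 38726.55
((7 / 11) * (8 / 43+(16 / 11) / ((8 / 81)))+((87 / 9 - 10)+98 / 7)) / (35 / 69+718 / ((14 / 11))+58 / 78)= 0.04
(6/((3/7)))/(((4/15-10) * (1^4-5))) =105/292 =0.36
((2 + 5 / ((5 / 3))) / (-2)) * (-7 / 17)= 35 / 34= 1.03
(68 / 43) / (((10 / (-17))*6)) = -289 / 645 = -0.45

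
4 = 4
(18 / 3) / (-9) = -0.67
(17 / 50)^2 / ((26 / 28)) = 2023 / 16250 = 0.12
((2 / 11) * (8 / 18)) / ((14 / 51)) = 68 / 231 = 0.29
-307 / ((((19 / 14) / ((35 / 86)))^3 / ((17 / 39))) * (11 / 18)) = -460507598250 / 77983407359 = -5.91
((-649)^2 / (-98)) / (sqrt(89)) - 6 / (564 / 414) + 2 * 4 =169 / 47 - 421201 * sqrt(89) / 8722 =-451.99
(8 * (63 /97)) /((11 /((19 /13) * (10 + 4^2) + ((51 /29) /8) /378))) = 17.95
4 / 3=1.33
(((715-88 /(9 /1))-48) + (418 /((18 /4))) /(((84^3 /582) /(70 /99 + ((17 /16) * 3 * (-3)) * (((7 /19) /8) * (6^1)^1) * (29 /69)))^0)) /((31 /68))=459068 /279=1645.41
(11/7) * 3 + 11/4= 7.46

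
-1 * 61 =-61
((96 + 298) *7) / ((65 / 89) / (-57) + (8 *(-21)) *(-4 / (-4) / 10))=-69956670 / 426457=-164.04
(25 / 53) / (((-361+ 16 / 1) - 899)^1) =-25 / 65932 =-0.00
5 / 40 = 1 / 8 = 0.12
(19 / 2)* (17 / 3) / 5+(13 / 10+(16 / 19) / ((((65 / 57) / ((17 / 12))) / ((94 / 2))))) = 11941 / 195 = 61.24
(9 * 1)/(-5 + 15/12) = -12/5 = -2.40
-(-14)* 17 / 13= 238 / 13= 18.31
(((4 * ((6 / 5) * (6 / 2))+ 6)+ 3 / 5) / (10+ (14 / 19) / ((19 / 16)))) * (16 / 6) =10108 / 1917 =5.27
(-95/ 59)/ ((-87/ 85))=8075/ 5133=1.57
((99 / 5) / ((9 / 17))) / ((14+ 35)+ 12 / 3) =187 / 265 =0.71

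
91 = 91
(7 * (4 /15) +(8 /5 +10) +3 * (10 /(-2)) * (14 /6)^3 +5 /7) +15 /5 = -54613 /315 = -173.37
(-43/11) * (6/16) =-129/88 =-1.47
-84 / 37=-2.27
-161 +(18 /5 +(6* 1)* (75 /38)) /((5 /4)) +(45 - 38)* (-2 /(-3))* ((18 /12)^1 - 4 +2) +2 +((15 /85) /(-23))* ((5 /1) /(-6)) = -148.97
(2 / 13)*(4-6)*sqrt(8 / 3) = -8*sqrt(6) / 39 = -0.50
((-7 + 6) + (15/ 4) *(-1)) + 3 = -7/ 4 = -1.75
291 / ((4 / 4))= 291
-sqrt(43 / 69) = -sqrt(2967) / 69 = -0.79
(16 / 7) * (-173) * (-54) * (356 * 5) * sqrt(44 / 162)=29562240 * sqrt(22) / 7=19808456.63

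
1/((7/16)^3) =4096/343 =11.94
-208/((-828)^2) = -13/42849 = -0.00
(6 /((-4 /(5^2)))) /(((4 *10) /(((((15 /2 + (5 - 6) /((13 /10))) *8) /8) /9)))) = -875 /1248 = -0.70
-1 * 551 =-551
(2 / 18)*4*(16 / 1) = 64 / 9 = 7.11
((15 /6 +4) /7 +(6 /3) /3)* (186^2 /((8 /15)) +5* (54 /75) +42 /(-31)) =64159267 /620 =103482.69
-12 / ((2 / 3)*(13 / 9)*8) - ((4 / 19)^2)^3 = -3810929353 / 2446385812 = -1.56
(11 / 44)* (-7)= -7 / 4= -1.75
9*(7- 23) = -144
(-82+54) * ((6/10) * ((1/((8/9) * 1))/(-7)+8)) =-1317/10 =-131.70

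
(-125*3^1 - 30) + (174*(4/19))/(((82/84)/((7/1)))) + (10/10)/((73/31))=-8069434/56867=-141.90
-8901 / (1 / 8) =-71208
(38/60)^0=1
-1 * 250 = -250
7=7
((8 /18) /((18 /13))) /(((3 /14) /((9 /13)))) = 28 /27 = 1.04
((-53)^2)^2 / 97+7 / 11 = 86795970 / 1067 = 81345.80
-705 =-705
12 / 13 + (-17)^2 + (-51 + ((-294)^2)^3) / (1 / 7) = 58765897704136024 / 13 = 4520453669548924.92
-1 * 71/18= -71/18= -3.94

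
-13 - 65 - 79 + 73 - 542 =-626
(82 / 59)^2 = 6724 / 3481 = 1.93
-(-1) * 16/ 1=16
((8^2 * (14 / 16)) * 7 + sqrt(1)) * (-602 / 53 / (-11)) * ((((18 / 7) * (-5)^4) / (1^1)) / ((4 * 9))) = 10561875 / 583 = 18116.42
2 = 2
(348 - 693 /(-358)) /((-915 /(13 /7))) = -542867 /764330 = -0.71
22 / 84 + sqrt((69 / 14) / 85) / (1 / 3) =11 / 42 + 3*sqrt(82110) / 1190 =0.98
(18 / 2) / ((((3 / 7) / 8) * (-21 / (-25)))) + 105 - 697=-392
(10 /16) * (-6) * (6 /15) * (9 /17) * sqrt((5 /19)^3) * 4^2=-1080 * sqrt(95) /6137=-1.72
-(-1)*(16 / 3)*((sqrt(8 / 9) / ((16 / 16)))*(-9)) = -32*sqrt(2) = -45.25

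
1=1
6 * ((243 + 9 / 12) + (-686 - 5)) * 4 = -10734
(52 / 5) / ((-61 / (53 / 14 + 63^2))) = -1446094 / 2135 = -677.33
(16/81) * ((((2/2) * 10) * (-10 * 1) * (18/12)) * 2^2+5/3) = -28720/243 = -118.19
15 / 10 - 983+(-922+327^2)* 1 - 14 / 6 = 630139 / 6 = 105023.17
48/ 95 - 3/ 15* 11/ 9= 223/ 855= 0.26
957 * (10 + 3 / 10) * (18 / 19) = 887139 / 95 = 9338.31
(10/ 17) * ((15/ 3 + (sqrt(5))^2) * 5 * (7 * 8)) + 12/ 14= 1647.92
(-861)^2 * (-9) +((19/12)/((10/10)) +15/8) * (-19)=-160126913/24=-6671954.71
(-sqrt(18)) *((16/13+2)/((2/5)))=-315 *sqrt(2)/13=-34.27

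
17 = 17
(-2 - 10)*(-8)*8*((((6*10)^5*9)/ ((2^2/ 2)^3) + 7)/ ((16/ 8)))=335923202688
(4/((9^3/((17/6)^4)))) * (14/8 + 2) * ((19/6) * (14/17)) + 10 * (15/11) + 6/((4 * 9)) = 179388299/10392624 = 17.26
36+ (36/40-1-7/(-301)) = 15447/430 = 35.92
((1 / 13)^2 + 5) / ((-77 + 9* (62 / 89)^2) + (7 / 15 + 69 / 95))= -381966462 / 5451039061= -0.07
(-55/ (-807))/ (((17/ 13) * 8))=715/ 109752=0.01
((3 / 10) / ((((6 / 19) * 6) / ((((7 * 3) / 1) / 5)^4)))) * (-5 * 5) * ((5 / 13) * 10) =-1231713 / 260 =-4737.36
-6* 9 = -54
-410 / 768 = -205 / 384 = -0.53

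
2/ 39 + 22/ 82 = 511/ 1599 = 0.32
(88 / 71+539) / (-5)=-108.05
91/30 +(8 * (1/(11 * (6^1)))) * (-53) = -373/110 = -3.39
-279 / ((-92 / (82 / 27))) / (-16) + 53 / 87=2149 / 64032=0.03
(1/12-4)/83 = -47/996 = -0.05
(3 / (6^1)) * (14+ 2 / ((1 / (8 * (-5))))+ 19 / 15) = -971 / 30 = -32.37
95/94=1.01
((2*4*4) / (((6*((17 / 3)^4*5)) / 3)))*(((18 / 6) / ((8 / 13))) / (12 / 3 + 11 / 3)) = 18954 / 9604915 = 0.00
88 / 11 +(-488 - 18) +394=-104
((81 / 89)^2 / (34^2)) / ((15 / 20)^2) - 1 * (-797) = 797.00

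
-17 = -17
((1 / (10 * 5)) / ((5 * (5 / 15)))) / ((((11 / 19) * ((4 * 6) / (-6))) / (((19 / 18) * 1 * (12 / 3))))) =-0.02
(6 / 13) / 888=1 / 1924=0.00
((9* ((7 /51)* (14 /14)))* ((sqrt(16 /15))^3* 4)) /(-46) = -0.12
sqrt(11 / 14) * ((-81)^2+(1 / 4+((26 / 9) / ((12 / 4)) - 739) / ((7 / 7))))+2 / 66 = 1 / 33+628907 * sqrt(154) / 1512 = 5161.76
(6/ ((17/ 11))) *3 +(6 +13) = 521/ 17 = 30.65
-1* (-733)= 733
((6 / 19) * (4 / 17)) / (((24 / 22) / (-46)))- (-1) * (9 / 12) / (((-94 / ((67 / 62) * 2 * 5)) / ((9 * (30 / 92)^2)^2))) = -54146622246007 / 16857120364928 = -3.21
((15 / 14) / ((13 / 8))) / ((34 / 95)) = 2850 / 1547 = 1.84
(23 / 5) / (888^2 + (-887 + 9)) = 23 / 3938330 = 0.00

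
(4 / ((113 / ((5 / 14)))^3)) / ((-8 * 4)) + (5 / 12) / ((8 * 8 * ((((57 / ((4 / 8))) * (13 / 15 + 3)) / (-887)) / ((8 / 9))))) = -10974714373675 / 942442327483776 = -0.01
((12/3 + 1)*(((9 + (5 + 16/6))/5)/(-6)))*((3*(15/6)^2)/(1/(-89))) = 55625/12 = 4635.42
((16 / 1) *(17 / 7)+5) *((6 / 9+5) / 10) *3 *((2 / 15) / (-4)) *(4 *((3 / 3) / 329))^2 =-0.00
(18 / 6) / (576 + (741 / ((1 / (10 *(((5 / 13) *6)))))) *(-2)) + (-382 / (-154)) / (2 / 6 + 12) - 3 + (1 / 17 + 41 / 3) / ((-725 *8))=-14699781979 / 5247424952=-2.80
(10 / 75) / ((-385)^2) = 2 / 2223375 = 0.00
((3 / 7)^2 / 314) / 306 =0.00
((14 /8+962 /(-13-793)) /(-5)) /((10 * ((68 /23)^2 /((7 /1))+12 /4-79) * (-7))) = -12167 /572061600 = -0.00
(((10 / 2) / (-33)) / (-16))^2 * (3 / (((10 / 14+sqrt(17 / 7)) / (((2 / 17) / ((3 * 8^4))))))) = -875 / 912377511936+175 * sqrt(119) / 912377511936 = 0.00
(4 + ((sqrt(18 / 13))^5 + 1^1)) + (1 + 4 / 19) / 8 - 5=23 / 152 + 972 * sqrt(26) / 2197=2.41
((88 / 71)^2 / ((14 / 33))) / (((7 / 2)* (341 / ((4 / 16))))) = 5808 / 7657279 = 0.00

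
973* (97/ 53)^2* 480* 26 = 114253863360/ 2809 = 40674212.66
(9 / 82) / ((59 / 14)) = 63 / 2419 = 0.03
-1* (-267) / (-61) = -267 / 61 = -4.38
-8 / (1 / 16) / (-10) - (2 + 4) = 6.80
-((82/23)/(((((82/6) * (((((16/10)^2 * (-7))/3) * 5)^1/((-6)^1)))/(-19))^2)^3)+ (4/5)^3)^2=-116798219187249382673203325013144106990192325378521/442619449738747047809753151434169616678518784000000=-0.26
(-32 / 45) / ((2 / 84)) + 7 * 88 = 8792 / 15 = 586.13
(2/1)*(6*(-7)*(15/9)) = -140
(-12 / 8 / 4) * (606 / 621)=-101 / 276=-0.37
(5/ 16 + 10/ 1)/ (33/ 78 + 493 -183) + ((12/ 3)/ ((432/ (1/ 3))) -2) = -10270129/ 5230008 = -1.96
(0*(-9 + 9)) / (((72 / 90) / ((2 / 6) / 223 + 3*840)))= 0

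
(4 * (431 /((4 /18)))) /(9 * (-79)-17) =-3879 /364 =-10.66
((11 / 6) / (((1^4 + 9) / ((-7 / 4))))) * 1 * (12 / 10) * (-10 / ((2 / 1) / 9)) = 693 / 40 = 17.32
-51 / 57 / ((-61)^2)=-17 / 70699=-0.00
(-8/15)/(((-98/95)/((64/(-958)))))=-2432/70413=-0.03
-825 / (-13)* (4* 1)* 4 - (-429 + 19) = 1425.38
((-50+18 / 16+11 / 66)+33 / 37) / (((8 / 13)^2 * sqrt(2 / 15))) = -345.79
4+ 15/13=67/13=5.15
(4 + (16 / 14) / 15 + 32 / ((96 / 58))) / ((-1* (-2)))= 1229 / 105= 11.70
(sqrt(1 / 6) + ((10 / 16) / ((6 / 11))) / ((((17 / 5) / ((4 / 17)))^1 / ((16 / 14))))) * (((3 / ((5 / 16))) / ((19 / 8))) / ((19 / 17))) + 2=1088 * sqrt(6) / 1805 + 99998 / 42959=3.80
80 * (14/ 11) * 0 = 0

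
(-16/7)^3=-4096/343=-11.94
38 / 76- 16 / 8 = -3 / 2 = -1.50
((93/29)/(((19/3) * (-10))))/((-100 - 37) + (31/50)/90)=125550/339674419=0.00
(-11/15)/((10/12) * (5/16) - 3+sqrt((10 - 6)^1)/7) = 2464/8245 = 0.30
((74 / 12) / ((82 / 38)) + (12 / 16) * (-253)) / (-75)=2.49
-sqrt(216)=-6*sqrt(6)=-14.70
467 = 467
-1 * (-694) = 694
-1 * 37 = -37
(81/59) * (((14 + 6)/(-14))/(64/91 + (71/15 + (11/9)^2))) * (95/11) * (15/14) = -3038563125/1160382146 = -2.62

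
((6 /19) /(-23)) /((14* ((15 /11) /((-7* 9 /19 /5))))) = 99 /207575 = 0.00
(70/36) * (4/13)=70/117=0.60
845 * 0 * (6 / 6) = 0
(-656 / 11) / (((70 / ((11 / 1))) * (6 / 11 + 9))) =-3608 / 3675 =-0.98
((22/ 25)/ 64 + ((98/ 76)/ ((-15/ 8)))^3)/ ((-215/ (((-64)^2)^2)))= 120984456134656/ 4977061875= 24308.41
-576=-576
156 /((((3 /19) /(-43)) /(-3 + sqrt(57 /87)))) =127452-42484 * sqrt(551) /29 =93064.29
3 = 3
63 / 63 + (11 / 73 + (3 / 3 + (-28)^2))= 786.15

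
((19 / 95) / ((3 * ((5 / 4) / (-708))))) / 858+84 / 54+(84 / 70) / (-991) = 48157684 / 31885425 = 1.51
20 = 20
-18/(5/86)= -1548/5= -309.60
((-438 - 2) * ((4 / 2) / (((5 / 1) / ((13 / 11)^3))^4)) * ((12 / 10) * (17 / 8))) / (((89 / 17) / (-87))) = 7029405050814477396 / 15870461677736875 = 442.92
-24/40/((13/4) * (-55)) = 12/3575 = 0.00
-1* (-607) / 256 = 607 / 256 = 2.37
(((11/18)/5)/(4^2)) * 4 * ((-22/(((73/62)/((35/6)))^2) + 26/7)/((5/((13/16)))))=-804579061/302154300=-2.66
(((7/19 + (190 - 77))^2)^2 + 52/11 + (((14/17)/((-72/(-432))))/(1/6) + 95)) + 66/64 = 128817457626566891/779840864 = 165184287.68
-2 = -2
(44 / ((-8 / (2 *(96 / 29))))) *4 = -4224 / 29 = -145.66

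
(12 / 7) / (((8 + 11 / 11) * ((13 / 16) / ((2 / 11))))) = 128 / 3003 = 0.04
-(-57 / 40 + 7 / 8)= 11 / 20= 0.55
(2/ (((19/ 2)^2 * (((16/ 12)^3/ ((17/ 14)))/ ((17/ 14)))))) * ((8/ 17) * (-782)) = -179469/ 35378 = -5.07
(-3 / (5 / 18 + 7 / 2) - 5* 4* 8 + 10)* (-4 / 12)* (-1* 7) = -11963 / 34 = -351.85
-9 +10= 1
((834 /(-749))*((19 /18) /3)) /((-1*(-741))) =-139 /262899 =-0.00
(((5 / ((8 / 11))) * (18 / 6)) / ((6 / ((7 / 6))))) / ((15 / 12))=77 / 24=3.21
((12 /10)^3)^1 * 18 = 31.10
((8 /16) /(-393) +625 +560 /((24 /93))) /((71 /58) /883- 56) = -56255224483 /1127089809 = -49.91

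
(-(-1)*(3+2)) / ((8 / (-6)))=-3.75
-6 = -6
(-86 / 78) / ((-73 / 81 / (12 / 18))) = 774 / 949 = 0.82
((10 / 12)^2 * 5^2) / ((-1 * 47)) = -625 / 1692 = -0.37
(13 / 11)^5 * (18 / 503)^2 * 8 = 962391456 / 40747352459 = 0.02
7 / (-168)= -1 / 24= -0.04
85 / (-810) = -17 / 162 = -0.10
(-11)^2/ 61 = 121/ 61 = 1.98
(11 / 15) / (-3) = -11 / 45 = -0.24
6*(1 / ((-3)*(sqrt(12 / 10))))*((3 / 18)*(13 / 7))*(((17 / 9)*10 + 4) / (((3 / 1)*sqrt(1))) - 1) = -2327*sqrt(30) / 3402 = -3.75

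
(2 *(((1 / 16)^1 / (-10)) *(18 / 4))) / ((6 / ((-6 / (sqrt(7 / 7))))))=9 / 160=0.06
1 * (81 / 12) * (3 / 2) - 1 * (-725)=5881 / 8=735.12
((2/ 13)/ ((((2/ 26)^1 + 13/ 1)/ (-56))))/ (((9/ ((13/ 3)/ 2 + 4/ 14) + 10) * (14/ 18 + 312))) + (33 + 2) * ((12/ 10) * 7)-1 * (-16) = 13054837511/ 42112400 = 310.00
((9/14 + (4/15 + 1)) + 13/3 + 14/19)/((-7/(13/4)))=-120679/37240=-3.24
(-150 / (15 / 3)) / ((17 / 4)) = -120 / 17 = -7.06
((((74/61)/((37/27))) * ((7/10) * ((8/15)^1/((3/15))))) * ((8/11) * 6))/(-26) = -12096/43615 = -0.28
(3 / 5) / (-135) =-1 / 225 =-0.00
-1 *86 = -86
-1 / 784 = -0.00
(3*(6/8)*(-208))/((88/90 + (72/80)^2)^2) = -379080000/2588881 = -146.43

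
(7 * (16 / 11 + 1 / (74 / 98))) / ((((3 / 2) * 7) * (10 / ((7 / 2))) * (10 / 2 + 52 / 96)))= 4524 / 38665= 0.12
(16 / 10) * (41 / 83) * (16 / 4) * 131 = 171872 / 415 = 414.15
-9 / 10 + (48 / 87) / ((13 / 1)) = -3233 / 3770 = -0.86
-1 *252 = -252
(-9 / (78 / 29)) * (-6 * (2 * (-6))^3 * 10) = -4510080 / 13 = -346929.23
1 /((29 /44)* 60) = 11 /435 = 0.03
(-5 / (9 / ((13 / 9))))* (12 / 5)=-52 / 27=-1.93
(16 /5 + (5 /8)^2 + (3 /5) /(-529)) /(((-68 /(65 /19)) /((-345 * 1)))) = 118487655 /1901824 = 62.30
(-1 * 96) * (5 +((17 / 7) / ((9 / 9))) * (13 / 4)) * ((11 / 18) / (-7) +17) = -3077164 / 147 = -20933.09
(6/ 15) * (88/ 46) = 88/ 115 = 0.77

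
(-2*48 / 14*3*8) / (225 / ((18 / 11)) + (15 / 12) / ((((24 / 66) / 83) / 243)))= -18432 / 7780465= -0.00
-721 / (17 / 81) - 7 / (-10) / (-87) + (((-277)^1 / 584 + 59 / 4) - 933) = -18803901113 / 4318680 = -4354.09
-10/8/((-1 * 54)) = 0.02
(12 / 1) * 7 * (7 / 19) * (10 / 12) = 25.79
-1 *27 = -27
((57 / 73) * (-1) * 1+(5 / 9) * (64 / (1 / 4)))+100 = 158627 / 657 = 241.44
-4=-4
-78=-78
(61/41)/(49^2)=61/98441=0.00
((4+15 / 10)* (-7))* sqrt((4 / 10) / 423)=-77* sqrt(470) / 1410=-1.18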